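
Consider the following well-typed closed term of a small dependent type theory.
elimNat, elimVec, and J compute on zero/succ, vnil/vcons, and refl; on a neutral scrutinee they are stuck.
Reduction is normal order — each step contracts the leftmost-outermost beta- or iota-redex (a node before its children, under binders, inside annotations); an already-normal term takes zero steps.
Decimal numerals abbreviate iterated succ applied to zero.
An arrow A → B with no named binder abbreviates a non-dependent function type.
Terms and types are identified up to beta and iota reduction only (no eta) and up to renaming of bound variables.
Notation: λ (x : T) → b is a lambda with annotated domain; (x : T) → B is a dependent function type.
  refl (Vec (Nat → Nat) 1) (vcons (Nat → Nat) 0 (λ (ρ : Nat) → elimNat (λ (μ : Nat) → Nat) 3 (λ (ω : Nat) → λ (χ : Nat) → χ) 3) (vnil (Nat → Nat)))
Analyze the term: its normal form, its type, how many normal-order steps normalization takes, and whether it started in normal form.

reduced normal form:
  refl (Vec (Nat → Nat) 1) (vcons (Nat → Nat) 0 (λ (ρ : Nat) → 3) (vnil (Nat → Nat)))
type:
  Eq (Vec (Nat → Nat) 1) (vcons (Nat → Nat) 0 (λ (ρ : Nat) → 3) (vnil (Nat → Nat))) (vcons (Nat → Nat) 0 (λ (μ : Nat) → 3) (vnil (Nat → Nat)))
reduction steps (normal order): 10
started in normal form: no
first redex: an elimNat iota-redex


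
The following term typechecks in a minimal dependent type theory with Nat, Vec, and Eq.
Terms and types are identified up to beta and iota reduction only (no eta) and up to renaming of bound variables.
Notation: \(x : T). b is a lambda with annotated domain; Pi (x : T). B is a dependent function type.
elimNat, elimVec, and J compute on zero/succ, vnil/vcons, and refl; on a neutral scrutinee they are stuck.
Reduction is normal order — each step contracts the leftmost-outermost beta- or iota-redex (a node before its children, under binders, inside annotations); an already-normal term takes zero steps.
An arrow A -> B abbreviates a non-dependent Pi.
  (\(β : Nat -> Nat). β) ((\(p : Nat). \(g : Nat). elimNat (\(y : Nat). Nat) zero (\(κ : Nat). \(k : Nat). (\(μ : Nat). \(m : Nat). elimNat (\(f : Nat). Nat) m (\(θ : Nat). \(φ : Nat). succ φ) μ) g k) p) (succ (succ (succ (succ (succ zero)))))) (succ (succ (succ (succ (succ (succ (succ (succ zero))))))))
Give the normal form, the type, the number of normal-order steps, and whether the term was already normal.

normal form:
  succ (succ (succ (succ (succ (succ (succ (succ (succ (succ (succ (succ (succ (succ (succ (succ (succ (succ (succ (succ (succ (succ (succ (succ (succ (succ (succ (succ (succ (succ (succ (succ (succ (succ (succ (succ (succ (succ (succ (succ zero)))))))))))))))))))))))))))))))))))))))
type:
  Nat
normal-order step count: 154
already normal: no
first redex: a beta-redex


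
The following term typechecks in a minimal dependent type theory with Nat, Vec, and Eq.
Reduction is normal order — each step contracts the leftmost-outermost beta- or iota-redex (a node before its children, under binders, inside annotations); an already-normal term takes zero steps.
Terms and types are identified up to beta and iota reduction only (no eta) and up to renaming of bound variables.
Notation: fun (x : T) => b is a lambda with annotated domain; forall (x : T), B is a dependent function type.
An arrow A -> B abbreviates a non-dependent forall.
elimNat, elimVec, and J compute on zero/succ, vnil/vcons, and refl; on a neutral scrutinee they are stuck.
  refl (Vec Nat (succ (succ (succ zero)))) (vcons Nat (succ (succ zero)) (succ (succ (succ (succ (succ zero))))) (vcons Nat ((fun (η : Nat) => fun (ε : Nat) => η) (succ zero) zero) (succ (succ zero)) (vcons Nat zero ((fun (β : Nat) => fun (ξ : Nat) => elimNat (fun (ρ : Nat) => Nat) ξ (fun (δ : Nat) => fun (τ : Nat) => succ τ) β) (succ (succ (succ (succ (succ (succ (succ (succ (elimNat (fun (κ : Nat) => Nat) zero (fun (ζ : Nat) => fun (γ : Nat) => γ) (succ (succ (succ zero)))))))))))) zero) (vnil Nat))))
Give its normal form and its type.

resulting normal form:
  refl (Vec Nat (succ (succ (succ zero)))) (vcons Nat (succ (succ zero)) (succ (succ (succ (succ (succ zero))))) (vcons Nat (succ zero) (succ (succ zero)) (vcons Nat zero (succ (succ (succ (succ (succ (succ (succ (succ zero)))))))) (vnil Nat))))
inferred type:
  Eq (Vec Nat (succ (succ (succ zero)))) (vcons Nat (succ (succ zero)) (succ (succ (succ (succ (succ zero))))) (vcons Nat (succ zero) (succ (succ zero)) (vcons Nat zero (succ (succ (succ (succ (succ (succ (succ (succ zero)))))))) (vnil Nat)))) (vcons Nat (succ (succ zero)) (succ (succ (succ (succ (succ zero))))) (vcons Nat (succ zero) (succ (succ zero)) (vcons Nat zero (succ (succ (succ (succ (succ (succ (succ (succ zero)))))))) (vnil Nat))))
observation: normalization takes exactly 39 steps under the normal-order strategy.


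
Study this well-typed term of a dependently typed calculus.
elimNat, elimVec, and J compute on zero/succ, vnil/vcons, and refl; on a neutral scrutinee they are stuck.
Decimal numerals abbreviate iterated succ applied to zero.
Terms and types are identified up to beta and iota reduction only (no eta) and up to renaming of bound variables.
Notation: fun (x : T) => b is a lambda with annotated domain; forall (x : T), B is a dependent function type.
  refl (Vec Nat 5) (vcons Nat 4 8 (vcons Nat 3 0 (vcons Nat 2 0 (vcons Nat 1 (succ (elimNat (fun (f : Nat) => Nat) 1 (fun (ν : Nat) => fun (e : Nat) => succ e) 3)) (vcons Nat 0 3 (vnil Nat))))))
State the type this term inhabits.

type:
  Eq (Vec Nat 5) (vcons Nat 4 8 (vcons Nat 3 0 (vcons Nat 2 0 (vcons Nat 1 5 (vcons Nat 0 3 (vnil Nat)))))) (vcons Nat 4 8 (vcons Nat 3 0 (vcons Nat 2 0 (vcons Nat 1 5 (vcons Nat 0 3 (vnil Nat))))))


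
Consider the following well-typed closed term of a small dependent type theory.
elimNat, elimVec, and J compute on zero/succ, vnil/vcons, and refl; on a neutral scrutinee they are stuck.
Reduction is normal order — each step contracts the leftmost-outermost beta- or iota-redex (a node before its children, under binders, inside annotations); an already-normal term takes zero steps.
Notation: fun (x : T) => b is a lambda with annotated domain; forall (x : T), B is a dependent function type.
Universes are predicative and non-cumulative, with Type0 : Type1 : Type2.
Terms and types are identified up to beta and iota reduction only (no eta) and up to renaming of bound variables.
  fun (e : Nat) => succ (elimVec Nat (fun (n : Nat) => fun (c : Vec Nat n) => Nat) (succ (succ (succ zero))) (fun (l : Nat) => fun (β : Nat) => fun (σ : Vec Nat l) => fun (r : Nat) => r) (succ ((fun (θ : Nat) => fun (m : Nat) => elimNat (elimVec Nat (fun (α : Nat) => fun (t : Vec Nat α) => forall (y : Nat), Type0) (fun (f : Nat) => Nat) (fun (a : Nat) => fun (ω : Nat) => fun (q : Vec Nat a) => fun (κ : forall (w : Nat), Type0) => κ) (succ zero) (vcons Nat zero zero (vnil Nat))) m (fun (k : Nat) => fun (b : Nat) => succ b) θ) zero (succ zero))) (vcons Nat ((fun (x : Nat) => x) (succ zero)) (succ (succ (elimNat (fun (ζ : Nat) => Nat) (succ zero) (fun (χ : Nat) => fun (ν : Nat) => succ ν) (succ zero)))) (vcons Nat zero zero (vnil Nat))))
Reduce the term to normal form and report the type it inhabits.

resulting normal form:
  fun (e : Nat) => succ (succ (succ (succ zero)))
inferred type:
  forall (e : Nat), Nat


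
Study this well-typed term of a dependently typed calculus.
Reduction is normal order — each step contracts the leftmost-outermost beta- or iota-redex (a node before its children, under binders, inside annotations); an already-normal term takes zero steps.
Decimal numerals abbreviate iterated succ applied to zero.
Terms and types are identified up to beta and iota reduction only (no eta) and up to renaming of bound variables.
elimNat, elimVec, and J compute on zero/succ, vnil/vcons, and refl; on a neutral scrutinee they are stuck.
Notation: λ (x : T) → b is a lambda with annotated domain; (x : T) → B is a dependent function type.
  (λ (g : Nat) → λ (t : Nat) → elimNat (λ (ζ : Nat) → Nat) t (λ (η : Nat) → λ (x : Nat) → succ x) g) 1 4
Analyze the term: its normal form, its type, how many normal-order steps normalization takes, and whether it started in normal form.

reduced normal form:
  5
type:
  Nat
steps to reach normal form (normal order): 6
term was already normal: no
first contracted redex: a beta-redex


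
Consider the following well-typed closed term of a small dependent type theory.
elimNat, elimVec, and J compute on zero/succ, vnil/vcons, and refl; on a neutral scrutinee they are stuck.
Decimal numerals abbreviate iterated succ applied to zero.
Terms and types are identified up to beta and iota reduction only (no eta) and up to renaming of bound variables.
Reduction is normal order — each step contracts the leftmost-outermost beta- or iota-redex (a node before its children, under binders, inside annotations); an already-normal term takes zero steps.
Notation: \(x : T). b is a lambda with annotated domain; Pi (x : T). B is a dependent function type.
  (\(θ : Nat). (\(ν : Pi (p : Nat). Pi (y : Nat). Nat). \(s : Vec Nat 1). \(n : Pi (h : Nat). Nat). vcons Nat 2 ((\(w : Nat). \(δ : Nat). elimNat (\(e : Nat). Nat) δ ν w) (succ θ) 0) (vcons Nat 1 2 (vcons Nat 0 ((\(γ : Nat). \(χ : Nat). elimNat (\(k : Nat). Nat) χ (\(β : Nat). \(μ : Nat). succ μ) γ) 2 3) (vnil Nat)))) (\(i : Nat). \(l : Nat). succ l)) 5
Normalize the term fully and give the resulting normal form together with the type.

reduced normal form:
  \(θ : Vec Nat 1). \(ν : Pi (p : Nat). Nat). vcons Nat 2 6 (vcons Nat 1 2 (vcons Nat 0 5 (vnil Nat)))
the term's type:
  Pi (θ : Vec Nat 1). Pi (ν : Pi (p : Nat). Nat). Vec Nat 3


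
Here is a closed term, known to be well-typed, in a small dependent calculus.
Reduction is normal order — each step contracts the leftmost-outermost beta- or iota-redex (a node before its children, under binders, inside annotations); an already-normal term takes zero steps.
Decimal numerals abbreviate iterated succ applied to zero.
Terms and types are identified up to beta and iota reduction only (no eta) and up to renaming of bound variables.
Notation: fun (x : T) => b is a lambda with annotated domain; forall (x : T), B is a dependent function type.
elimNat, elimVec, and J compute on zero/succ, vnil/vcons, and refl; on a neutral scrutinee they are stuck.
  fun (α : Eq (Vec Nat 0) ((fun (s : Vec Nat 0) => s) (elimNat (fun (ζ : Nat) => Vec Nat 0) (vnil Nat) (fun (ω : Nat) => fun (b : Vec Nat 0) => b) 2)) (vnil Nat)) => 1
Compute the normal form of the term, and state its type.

resulting normal form:
  fun (α : Eq (Vec Nat 0) (vnil Nat) (vnil Nat)) => 1
the term's type:
  forall (α : Eq (Vec Nat 0) (vnil Nat) (vnil Nat)), Nat


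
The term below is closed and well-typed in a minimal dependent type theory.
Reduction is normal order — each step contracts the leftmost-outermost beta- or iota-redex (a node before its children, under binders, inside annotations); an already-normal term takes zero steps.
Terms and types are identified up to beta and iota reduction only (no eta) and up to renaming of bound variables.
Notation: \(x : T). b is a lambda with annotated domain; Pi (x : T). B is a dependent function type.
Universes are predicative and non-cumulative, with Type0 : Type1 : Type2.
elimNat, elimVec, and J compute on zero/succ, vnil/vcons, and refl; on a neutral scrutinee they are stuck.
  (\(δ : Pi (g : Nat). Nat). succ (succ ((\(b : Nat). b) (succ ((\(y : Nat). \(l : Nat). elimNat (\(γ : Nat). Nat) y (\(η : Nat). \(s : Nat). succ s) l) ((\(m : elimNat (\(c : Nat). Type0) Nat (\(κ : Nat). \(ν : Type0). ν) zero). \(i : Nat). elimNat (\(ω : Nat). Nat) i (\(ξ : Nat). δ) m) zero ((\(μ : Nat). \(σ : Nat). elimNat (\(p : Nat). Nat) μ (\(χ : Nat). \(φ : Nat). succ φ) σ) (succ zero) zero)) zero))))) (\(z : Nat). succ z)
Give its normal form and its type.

resulting normal form:
  succ (succ (succ (succ zero)))
inferred type:
  Nat


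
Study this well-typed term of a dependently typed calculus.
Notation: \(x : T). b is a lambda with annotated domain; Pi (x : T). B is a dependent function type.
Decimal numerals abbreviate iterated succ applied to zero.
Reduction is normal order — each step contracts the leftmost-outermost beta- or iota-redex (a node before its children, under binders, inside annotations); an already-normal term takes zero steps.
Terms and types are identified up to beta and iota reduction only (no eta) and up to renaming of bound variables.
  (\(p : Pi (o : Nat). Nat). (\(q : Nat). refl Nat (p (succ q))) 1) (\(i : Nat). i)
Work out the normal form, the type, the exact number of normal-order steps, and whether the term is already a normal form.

normal form:
  refl Nat 2
the term's type:
  Eq Nat 2 2
steps to reach normal form (normal order): 3
already normal: no
first redex: a beta-redex


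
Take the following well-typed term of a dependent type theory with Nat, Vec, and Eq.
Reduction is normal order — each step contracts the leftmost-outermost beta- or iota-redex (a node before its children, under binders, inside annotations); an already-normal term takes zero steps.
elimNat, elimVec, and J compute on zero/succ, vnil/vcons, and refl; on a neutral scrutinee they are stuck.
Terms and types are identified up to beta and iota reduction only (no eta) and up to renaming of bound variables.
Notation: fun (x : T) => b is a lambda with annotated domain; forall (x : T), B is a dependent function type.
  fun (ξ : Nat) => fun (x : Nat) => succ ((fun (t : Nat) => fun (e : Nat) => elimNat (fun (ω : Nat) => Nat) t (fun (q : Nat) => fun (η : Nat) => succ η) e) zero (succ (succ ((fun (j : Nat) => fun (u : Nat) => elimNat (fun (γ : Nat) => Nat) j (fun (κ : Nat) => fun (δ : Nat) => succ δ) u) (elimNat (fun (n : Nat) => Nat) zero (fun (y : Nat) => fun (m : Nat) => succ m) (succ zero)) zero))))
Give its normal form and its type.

normal form:
  fun (ξ : Nat) => fun (x : Nat) => succ (succ (succ (succ zero)))
inferred type:
  forall (ξ : Nat), forall (x : Nat), Nat


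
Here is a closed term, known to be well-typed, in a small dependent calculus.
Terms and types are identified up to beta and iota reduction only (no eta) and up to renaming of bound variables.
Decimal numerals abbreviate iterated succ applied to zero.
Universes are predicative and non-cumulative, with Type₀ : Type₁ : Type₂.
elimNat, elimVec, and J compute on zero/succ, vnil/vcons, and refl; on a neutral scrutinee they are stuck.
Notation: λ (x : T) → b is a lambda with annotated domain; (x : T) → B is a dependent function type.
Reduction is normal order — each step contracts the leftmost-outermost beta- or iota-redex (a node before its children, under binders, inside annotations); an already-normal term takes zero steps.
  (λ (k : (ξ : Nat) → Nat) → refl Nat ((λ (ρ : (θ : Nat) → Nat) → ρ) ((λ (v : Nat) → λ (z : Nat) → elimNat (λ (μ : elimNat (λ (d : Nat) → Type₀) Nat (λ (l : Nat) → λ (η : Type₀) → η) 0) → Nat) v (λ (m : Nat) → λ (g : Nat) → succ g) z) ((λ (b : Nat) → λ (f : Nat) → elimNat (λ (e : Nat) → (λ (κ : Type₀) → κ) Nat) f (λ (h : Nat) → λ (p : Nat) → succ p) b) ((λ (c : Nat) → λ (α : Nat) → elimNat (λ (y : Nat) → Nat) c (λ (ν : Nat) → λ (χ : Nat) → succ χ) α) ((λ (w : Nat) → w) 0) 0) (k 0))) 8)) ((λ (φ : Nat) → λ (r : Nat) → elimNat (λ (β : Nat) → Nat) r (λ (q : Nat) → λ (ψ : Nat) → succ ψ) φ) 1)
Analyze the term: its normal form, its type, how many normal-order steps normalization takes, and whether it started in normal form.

normal form:
  refl Nat 9
type:
  Eq Nat 9 9
reduction steps (normal order): 43
term was already normal: no
first contracted redex: a beta-redex


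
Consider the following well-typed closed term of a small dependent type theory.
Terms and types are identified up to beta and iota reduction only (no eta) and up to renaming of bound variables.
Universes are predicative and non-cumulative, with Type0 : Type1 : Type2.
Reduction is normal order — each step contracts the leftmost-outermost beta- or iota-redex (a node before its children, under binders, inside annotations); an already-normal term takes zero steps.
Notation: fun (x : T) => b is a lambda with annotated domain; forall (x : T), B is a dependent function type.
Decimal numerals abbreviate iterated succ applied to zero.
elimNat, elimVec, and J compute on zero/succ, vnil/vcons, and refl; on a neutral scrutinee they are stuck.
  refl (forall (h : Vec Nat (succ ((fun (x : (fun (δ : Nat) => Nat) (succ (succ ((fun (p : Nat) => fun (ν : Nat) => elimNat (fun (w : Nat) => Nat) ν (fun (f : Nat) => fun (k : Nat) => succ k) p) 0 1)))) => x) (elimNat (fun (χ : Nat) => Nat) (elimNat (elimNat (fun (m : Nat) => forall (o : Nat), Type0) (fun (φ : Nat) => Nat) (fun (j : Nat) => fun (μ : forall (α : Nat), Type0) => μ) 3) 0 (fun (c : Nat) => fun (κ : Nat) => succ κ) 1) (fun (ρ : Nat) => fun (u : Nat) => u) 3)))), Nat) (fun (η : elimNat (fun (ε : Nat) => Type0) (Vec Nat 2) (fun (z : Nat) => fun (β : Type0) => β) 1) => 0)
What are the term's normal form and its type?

normal form:
  refl (forall (h : Vec Nat 2), Nat) (fun (x : Vec Nat 2) => 0)
inferred type:
  Eq (forall (h : Vec Nat 2), Nat) (fun (x : Vec Nat 2) => 0) (fun (δ : Vec Nat 2) => 0)
observation: 19 normal-order steps normalize the term, beginning with a beta-redex.


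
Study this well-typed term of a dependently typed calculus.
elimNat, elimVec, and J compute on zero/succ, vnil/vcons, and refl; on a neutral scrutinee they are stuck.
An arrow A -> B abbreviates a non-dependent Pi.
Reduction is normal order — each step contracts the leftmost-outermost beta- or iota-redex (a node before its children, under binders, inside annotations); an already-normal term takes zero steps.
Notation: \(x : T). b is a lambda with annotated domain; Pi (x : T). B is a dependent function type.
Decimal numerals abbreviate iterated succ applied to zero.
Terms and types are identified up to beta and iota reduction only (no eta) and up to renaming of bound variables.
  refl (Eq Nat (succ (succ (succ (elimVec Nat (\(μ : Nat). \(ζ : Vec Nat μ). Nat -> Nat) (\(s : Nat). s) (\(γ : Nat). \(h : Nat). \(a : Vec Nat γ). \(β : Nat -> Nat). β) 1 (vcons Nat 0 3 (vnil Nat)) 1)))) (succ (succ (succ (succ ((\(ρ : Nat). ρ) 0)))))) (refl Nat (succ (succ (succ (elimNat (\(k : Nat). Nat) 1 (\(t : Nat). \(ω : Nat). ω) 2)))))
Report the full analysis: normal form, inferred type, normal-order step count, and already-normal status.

normal form:
  refl (Eq Nat 4 4) (refl Nat 4)
the term's type:
  Eq (Eq Nat 4 4) (refl Nat 4) (refl Nat 4)
normal-order step count: 15
term was already normal: no
first contracted redex: an elimVec iota-redex


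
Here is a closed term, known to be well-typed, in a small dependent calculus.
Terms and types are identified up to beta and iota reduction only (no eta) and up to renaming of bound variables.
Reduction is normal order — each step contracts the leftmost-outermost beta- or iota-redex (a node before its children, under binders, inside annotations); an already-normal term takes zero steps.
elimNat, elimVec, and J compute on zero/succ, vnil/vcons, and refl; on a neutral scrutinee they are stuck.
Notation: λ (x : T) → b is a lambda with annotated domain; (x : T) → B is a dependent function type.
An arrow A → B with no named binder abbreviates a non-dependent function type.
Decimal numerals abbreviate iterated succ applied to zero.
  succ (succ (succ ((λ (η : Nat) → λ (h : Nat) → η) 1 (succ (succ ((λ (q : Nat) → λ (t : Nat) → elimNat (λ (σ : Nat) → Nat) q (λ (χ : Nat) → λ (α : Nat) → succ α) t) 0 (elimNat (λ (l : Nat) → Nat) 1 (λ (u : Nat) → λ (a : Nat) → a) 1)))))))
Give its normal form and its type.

resulting normal form:
  4
the term's type:
  Nat


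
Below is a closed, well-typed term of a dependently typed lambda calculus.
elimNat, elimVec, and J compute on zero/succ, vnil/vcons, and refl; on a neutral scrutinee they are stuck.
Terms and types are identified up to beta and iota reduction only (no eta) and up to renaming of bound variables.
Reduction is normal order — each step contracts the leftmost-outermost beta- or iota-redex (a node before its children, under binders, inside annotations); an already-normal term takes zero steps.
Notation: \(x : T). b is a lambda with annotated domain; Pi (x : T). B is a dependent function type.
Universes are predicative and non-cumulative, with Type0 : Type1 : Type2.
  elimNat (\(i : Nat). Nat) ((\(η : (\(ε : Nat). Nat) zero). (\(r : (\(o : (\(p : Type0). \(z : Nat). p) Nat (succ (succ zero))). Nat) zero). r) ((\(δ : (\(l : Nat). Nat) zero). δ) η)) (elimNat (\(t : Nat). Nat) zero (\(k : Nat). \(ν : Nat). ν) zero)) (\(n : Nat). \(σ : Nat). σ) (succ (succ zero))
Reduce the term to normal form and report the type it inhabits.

reduced normal form:
  zero
the term's type:
  Nat
observation: the term reaches its normal form after 11 normal-order steps.


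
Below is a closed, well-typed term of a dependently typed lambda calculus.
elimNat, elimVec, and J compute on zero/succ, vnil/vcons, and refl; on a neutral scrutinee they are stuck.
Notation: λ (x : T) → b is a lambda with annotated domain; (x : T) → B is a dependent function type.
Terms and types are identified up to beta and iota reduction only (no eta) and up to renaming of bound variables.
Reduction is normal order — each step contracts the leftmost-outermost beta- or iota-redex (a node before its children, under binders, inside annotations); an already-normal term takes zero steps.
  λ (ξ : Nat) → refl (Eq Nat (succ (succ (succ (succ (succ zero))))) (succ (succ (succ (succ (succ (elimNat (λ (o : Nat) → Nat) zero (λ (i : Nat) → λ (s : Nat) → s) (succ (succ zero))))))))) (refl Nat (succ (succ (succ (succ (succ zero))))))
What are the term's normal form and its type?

reduced normal form:
  λ (ξ : Nat) → refl (Eq Nat (succ (succ (succ (succ (succ zero))))) (succ (succ (succ (succ (succ zero)))))) (refl Nat (succ (succ (succ (succ (succ zero))))))
inferred type:
  (ξ : Nat) → Eq (Eq Nat (succ (succ (succ (succ (succ zero))))) (succ (succ (succ (succ (succ zero)))))) (refl Nat (succ (succ (succ (succ (succ zero)))))) (refl Nat (succ (succ (succ (succ (succ zero))))))
observation: reduction starts at an elimNat iota-redex, and 7 normal-order steps reach the normal form.


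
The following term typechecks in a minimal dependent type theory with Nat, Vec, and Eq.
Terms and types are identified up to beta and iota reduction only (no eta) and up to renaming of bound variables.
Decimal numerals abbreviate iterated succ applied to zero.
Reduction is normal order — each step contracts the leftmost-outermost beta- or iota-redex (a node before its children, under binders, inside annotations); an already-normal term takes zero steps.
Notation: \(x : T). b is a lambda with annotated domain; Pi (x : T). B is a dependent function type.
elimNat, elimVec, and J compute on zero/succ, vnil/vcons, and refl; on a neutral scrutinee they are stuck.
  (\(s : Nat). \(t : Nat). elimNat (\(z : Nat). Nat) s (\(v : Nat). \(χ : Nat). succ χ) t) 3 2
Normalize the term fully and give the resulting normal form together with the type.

resulting normal form:
  5
inferred type:
  Nat
observation: normalization takes exactly 9 steps under the normal-order strategy.


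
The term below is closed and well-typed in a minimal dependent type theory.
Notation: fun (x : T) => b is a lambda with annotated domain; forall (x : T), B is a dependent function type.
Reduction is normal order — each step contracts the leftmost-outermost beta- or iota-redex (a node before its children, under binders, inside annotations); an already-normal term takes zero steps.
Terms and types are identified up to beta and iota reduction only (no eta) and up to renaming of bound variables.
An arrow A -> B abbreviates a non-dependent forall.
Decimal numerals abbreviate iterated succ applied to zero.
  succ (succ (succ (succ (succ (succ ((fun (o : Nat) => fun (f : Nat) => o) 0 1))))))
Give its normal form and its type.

resulting normal form:
  6
inferred type:
  Nat
observation: the first redex contracted is a beta-redex; the normal form is reached in 2 normal-order steps.


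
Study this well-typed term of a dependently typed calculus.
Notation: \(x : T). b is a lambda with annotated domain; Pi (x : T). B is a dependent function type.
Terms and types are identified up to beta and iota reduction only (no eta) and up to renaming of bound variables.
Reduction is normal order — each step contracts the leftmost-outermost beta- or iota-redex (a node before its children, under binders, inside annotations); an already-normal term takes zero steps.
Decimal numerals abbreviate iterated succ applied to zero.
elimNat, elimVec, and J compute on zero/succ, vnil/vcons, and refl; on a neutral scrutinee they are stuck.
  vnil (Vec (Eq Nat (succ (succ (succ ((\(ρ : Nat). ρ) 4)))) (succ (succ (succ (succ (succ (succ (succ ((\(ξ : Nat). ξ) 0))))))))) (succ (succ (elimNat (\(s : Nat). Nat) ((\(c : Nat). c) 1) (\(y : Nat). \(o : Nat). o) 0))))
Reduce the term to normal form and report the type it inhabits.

resulting normal form:
  vnil (Vec (Eq Nat 7 7) 3)
the term's type:
  Vec (Vec (Eq Nat 7 7) 3) 0


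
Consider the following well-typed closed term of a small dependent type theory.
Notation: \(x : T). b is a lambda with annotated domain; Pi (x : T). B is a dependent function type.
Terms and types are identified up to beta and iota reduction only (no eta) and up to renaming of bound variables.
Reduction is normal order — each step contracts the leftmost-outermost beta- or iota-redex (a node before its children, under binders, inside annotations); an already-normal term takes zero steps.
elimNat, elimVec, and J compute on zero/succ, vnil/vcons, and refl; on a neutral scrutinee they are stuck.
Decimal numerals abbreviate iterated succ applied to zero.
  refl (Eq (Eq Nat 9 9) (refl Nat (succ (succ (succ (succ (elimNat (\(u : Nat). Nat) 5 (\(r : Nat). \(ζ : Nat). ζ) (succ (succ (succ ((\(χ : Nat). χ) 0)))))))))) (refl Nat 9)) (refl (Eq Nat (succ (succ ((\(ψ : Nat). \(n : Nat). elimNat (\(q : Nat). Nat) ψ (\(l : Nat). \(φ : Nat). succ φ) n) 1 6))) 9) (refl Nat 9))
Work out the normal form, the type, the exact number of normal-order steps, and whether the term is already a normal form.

normal form:
  refl (Eq (Eq Nat 9 9) (refl Nat 9) (refl Nat 9)) (refl (Eq Nat 9 9) (refl Nat 9))
type:
  Eq (Eq (Eq Nat 9 9) (refl Nat 9) (refl Nat 9)) (refl (Eq Nat 9 9) (refl Nat 9)) (refl (Eq Nat 9 9) (refl Nat 9))
normal-order step count: 32
started in normal form: no
first redex: an elimNat iota-redex


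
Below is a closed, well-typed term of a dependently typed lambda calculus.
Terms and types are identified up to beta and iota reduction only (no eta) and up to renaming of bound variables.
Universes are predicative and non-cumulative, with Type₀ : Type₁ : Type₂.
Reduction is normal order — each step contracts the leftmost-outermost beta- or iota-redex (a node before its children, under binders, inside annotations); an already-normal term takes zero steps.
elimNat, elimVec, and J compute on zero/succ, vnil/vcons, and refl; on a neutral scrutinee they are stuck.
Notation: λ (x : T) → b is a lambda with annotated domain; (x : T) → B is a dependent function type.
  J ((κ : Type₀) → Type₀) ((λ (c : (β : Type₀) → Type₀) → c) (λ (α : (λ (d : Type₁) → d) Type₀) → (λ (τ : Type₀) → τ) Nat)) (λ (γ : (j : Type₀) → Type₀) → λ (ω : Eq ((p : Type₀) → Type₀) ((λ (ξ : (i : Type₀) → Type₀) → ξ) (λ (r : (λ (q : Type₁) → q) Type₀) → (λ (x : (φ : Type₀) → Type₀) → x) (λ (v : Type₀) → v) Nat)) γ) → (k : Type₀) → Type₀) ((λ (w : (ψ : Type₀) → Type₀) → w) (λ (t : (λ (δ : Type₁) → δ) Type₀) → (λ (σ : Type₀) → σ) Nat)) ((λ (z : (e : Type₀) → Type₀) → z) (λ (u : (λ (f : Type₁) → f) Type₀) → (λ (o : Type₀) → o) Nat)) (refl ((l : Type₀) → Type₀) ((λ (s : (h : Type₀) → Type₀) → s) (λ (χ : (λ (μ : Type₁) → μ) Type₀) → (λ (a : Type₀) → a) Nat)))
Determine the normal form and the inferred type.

reduced normal form:
  λ (κ : Type₀) → Nat
type:
  (κ : Type₀) → Type₀


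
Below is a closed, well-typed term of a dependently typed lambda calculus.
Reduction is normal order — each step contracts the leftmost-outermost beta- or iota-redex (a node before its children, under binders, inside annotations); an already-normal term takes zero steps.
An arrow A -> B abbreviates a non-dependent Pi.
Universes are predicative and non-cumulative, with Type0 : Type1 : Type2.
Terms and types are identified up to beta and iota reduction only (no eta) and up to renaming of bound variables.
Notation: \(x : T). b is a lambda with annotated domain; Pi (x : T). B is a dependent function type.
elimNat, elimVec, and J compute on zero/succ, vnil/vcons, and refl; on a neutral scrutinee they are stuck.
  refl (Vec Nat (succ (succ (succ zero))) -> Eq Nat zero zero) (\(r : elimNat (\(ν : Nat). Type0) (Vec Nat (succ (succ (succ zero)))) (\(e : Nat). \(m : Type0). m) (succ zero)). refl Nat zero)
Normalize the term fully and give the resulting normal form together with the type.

reduced normal form:
  refl (Vec Nat (succ (succ (succ zero))) -> Eq Nat zero zero) (\(r : Vec Nat (succ (succ (succ zero)))). refl Nat zero)
inferred type:
  Eq (Vec Nat (succ (succ (succ zero))) -> Eq Nat zero zero) (\(r : Vec Nat (succ (succ (succ zero)))). refl Nat zero) (\(ν : Vec Nat (succ (succ (succ zero)))). refl Nat zero)
observation: reduction starts at an elimNat iota-redex, and 4 normal-order steps reach the normal form.


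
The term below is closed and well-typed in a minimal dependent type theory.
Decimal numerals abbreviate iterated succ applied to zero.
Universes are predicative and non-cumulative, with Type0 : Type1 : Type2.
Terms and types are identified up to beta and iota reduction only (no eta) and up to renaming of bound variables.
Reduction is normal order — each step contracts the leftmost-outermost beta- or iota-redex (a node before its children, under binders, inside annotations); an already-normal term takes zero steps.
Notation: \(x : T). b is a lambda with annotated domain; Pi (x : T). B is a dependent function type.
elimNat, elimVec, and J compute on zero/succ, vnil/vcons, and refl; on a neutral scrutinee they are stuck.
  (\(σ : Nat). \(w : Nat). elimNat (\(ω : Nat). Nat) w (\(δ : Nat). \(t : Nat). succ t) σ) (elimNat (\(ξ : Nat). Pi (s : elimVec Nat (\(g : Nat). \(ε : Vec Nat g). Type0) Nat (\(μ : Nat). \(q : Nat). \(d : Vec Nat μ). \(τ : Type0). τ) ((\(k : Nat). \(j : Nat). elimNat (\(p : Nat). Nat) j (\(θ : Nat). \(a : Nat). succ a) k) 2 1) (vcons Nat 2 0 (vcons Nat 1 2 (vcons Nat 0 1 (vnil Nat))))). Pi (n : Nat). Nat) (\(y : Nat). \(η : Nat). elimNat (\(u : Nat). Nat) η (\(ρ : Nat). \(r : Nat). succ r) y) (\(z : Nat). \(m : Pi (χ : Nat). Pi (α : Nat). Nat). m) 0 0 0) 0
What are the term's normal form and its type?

resulting normal form:
  0
type:
  Nat


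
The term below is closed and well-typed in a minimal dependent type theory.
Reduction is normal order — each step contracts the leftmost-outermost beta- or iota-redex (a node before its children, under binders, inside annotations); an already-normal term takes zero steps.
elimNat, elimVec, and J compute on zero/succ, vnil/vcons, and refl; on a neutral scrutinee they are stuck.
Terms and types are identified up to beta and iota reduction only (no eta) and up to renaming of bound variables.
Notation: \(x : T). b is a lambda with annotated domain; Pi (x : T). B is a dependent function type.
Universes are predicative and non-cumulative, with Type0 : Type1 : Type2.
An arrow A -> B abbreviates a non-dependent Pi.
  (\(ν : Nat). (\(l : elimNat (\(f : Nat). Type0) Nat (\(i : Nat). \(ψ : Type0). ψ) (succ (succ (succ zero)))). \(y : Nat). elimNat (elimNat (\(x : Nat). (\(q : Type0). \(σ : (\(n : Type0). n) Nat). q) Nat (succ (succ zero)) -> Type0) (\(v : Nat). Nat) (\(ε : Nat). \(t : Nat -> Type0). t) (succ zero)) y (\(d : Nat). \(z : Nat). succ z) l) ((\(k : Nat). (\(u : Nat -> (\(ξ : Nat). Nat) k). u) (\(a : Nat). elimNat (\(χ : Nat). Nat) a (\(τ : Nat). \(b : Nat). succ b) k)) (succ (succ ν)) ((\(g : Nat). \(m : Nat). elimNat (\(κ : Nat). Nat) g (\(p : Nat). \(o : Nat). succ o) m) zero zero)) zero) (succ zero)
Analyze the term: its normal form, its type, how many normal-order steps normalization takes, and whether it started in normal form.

normal form:
  succ (succ (succ zero))
type:
  Nat
reduction steps (normal order): 33
already normal: no
first contracted redex: a beta-redex


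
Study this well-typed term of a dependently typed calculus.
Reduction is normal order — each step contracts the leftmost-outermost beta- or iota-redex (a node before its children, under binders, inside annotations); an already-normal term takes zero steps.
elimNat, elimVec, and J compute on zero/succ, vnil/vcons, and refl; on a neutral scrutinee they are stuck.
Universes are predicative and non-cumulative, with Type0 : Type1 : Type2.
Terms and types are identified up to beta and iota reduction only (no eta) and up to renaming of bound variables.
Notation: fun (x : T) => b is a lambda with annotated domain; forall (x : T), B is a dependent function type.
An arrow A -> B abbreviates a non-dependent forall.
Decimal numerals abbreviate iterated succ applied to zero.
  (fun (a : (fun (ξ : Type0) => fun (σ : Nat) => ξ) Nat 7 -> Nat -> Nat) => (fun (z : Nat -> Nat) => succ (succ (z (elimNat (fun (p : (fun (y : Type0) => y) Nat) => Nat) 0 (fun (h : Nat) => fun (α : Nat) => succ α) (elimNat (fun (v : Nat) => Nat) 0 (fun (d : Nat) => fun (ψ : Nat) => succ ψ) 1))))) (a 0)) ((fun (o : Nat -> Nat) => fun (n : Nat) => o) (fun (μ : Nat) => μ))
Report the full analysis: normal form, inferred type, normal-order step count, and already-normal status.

resulting normal form:
  3
inferred type:
  Nat
steps to reach normal form (normal order): 14
term was already normal: no
first contracted redex: a beta-redex


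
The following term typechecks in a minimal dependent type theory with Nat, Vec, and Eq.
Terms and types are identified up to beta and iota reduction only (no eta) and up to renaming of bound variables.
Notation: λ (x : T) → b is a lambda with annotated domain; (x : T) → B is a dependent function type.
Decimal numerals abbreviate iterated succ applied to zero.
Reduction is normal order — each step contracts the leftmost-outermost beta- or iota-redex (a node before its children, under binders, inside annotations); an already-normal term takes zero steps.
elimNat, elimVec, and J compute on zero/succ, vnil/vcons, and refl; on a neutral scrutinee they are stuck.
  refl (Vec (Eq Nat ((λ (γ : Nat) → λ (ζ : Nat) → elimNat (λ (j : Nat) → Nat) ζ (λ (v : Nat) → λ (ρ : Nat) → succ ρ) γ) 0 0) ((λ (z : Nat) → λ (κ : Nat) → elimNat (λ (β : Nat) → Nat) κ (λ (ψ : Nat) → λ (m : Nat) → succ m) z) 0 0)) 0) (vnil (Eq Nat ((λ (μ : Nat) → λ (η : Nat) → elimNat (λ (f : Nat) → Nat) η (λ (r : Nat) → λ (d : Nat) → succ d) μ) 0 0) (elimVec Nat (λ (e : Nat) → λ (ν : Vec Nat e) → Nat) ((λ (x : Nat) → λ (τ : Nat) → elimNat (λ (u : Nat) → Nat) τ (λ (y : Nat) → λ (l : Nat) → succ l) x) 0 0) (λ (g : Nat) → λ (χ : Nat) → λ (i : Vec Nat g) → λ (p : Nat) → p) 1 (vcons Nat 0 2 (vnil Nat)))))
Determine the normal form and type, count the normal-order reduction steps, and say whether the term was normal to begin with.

reduced normal form:
  refl (Vec (Eq Nat 0 0) 0) (vnil (Eq Nat 0 0))
type:
  Eq (Vec (Eq Nat 0 0) 0) (vnil (Eq Nat 0 0)) (vnil (Eq Nat 0 0))
reduction steps (normal order): 18
already normal: no
first contracted redex: a beta-redex


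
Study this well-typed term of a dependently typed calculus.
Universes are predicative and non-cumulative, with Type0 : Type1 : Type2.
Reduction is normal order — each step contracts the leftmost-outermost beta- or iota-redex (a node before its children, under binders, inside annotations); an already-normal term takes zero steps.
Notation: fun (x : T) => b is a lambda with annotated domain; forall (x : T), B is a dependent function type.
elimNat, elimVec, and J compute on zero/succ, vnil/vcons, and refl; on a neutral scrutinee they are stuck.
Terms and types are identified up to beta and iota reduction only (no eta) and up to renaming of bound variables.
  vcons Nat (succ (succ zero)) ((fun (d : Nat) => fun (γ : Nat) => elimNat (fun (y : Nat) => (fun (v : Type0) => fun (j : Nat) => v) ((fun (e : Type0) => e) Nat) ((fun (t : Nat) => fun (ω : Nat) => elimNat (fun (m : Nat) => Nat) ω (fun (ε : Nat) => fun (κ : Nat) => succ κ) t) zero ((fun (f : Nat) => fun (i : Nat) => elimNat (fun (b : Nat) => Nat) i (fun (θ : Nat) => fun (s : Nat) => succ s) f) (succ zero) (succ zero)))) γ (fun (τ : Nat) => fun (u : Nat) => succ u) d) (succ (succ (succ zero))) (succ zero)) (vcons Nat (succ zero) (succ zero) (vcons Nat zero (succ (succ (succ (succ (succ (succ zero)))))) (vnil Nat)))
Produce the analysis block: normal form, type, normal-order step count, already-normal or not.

normal form:
  vcons Nat (succ (succ zero)) (succ (succ (succ (succ zero)))) (vcons Nat (succ zero) (succ zero) (vcons Nat zero (succ (succ (succ (succ (succ (succ zero)))))) (vnil Nat)))
the term's type:
  Vec Nat (succ (succ (succ zero)))
normal-order step count: 12
already normal: no
first contracted redex: a beta-redex


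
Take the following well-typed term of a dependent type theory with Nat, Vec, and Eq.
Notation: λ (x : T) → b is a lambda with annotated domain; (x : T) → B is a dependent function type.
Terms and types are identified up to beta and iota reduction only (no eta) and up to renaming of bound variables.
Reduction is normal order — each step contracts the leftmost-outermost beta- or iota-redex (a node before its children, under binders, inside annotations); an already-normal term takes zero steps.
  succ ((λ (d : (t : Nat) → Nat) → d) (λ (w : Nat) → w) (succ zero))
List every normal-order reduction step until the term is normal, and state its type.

normal-order reduction:
  succ ((λ (d : (t : Nat) → Nat) → d) (λ (w : Nat) → w) (succ zero))
  ~> succ ((λ (d : Nat) → d) (succ zero))
  ~> succ (succ zero)
type:
  Nat


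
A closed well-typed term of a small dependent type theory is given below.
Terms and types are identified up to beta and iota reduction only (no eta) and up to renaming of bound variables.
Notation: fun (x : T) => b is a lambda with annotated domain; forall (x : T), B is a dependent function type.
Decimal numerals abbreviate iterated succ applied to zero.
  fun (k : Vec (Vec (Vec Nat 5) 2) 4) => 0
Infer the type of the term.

inferred type:
  forall (k : Vec (Vec (Vec Nat 5) 2) 4), Nat


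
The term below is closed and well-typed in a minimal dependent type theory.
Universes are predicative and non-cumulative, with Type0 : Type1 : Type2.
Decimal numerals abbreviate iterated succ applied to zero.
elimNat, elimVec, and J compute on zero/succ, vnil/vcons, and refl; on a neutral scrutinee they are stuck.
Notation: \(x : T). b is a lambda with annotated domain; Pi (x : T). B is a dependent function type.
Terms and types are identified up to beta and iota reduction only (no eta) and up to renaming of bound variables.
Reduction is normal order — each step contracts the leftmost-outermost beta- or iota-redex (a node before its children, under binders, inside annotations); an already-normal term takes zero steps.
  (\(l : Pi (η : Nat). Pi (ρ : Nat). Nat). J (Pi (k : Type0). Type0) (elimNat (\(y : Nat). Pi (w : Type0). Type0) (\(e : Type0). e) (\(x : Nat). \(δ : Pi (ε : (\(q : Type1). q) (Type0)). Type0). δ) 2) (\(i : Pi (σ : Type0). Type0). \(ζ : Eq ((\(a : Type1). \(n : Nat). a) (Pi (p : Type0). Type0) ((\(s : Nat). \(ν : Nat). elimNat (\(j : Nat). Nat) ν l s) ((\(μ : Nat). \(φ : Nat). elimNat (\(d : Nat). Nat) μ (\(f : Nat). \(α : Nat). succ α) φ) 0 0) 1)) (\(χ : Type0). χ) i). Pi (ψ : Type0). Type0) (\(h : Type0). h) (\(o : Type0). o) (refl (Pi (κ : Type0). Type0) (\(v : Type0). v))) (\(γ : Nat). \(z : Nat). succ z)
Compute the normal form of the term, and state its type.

resulting normal form:
  \(l : Type0). l
inferred type:
  Pi (l : Type0). Type0
observation: the leftmost-outermost redex is a beta-redex, and normalization takes 2 steps.
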